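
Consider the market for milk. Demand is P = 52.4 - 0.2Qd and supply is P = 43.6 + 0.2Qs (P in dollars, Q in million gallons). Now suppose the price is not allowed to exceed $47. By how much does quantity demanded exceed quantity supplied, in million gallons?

Rearranging demand gives Qd = 262 - 5P; rearranging supply gives Qs = 5P - 218. Equilibrium: 262 - 5P = 5P - 218, so 480 = 10P and P* = 48, Q* = 22.
Because the ceiling (47) lies below the market-clearing price, it is binding.
At P = 47: Qd = 262 - 5·47 = 27 and Qs = 5·47 - 218 = 17.
Shortage = Qd - Qs = 27 - 17 = 10.

10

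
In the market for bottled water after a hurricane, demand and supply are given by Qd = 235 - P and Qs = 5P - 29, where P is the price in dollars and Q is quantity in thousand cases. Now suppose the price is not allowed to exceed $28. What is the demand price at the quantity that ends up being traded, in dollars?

124

In a free market, 235 - P = 5P - 29 gives the equilibrium P* = 44, Q* = 191.
Because the ceiling (28) lies below the market-clearing price, it is binding.
At P = 28: Qd = 235 - 28 = 207 and Qs = 5·28 - 29 = 111.
Only 111 units reach the market. On the demand curve, the marginal buyer's willingness to pay at Q = 111 is (235 - 111) = 124.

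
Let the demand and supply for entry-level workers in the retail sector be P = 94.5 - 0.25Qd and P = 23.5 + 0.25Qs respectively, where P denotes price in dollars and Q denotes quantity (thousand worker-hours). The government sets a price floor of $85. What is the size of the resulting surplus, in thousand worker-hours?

Rearranging demand gives Qd = 378 - 4P; rearranging supply gives Qs = 4P - 94. In a free market, 378 - 4P = 4P - 94 gives the equilibrium P* = 59, Q* = 142.
Because the floor (85) lies above the market-clearing price, it is binding.
At P = 85: Qd = 378 - 4·85 = 38 and Qs = 4·85 - 94 = 246.
Surplus = Qs - Qd = 246 - 38 = 208.

208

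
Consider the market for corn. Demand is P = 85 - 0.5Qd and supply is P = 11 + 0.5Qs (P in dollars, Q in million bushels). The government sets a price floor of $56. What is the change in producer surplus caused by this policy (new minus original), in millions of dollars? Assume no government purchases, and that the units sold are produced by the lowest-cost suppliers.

Rearranging demand gives Qd = 170 - 2P; rearranging supply gives Qs = 2P - 22. Without the control the market clears where 170 - 2P = 2P - 22, i.e. P* = 48 and Q* = 74.
The floor of 56 is above the equilibrium price 48, so it binds.
At P = 56: Qd = 170 - 2·56 = 58 and Qs = 2·56 - 22 = 90.
Producer surplus without the control is ½ · (48 - 11) · 74 = 1369.
With the floor, 58 units are sold at 56. The supply price at Q = 58 is 40, so PS = ½ · [(56 - 11) + (56 - 40)] · 58 = 1769.
Change in producer surplus = 1769 - 1369 = 400.

400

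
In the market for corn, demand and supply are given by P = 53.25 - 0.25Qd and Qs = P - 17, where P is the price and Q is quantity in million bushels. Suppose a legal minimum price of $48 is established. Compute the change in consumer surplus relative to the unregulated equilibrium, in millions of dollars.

Rearranging demand gives Qd = 213 - 4P. In a free market, 213 - 4P = P - 17 gives the equilibrium P* = 46, Q* = 29.
Since 48 > 46, the floor is binding.
At P = 48: Qd = 213 - 4·48 = 21 and Qs = 48 - 17 = 31.
Consumer surplus without the control is ½ · (53.25 - 46) · 29 = 105.125.
With the floor, consumers buy 21 units at 48, so CS = ½ · (53.25 - 48) · 21 = 55.125.
Change in consumer surplus = 55.125 - 105.125 = -50.

-50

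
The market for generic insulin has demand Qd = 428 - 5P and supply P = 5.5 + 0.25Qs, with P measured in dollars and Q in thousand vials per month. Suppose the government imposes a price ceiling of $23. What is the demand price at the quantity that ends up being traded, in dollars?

71.6

Rearranging supply gives Qs = 4P - 22. Setting quantity demanded equal to quantity supplied, 428 - 5P = 4P - 22, gives P* = 50 and Q* = 178.
Since 23 < 50, the ceiling is binding.
At P = 23: Qd = 428 - 5·23 = 313 and Qs = 4·23 - 22 = 70.
Only 70 units reach the market. On the demand curve, the marginal buyer's willingness to pay at Q = 70 is (428 - 70)/5 = 71.6.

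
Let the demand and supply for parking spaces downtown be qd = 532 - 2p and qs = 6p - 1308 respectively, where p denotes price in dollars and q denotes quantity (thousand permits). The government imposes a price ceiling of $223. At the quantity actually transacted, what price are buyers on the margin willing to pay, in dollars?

251

Setting quantity demanded equal to quantity supplied, 532 - 2p = 6p - 1308, gives p* = 230 and q* = 72.
Since 223 < 230, the ceiling is binding.
At p = 223: qd = 532 - 2·223 = 86 and qs = 6·223 - 1308 = 30.
Only 30 units reach the market. On the demand curve, the marginal buyer's willingness to pay at q = 30 is (532 - 30)/2 = 251.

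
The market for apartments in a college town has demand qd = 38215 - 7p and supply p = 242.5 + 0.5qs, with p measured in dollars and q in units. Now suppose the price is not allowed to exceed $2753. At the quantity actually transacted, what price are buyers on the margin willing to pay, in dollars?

4742

Rearranging supply gives qs = 2p - 485. Without the control the market clears where 38215 - 7p = 2p - 485, i.e. p* = 4300 and q* = 8115.
Because the ceiling (2753) lies below the market-clearing price, it is binding.
At p = 2753: qd = 38215 - 7·2753 = 18944 and qs = 2·2753 - 485 = 5021.
Only 5021 units reach the market. On the demand curve, the marginal buyer's willingness to pay at q = 5021 is (38215 - 5021)/7 = 4742.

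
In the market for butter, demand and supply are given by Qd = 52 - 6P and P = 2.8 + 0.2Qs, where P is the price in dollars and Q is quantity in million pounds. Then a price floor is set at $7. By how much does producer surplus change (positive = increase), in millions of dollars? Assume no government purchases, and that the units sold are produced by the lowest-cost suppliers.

Rearranging supply gives Qs = 5P - 14. Without the control the market clears where 52 - 6P = 5P - 14, i.e. P* = 6 and Q* = 16.
Because the floor (7) lies above the market-clearing price, it is binding.
At P = 7: Qd = 52 - 6·7 = 10 and Qs = 5·7 - 14 = 21.
Producer surplus without the control is ½ · (6 - 2.8) · 16 = 25.6.
With the floor, 10 units are sold at 7. The supply price at Q = 10 is 4.8, so PS = ½ · [(7 - 2.8) + (7 - 4.8)] · 10 = 32.
Change in producer surplus = 32 - 25.6 = 6.4.

6.4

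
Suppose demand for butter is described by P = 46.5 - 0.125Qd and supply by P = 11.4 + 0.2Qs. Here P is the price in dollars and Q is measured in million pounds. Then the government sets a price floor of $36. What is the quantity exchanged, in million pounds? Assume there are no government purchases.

84

Rearranging demand gives Qd = 372 - 8P; rearranging supply gives Qs = 5P - 57. Equilibrium: 372 - 8P = 5P - 57, so 429 = 13P and P* = 33, Q* = 108.
Because the floor (36) lies above the market-clearing price, it is binding.
At P = 36: Qd = 372 - 8·36 = 84 and Qs = 5·36 - 57 = 123.
The quantity actually transacted is the short side, demand: 84.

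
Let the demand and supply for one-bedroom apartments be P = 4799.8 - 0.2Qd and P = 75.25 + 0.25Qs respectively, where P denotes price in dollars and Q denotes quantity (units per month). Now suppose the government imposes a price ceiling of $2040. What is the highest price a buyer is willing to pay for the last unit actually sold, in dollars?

3228

Rearranging demand gives Qd = 23999 - 5P; rearranging supply gives Qs = 4P - 301. Equilibrium: 23999 - 5P = 4P - 301, so 24300 = 9P and P* = 2700, Q* = 10499.
Because the ceiling (2040) lies below the market-clearing price, it is binding.
At P = 2040: Qd = 23999 - 5·2040 = 13799 and Qs = 4·2040 - 301 = 7859.
Only 7859 units reach the market. On the demand curve, the marginal buyer's willingness to pay at Q = 7859 is (23999 - 7859)/5 = 3228.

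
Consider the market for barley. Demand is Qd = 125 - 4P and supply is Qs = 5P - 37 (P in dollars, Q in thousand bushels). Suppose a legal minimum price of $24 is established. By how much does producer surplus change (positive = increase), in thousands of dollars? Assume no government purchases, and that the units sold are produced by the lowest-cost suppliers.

Setting quantity demanded equal to quantity supplied, 125 - 4P = 5P - 37, gives P* = 18 and Q* = 53.
Since 24 > 18, the floor is binding.
At P = 24: Qd = 125 - 4·24 = 29 and Qs = 5·24 - 37 = 83.
Producer surplus without the control is ½ · (18 - 7.4) · 53 = 280.9.
With the floor, 29 units are sold at 24. The supply price at Q = 29 is 13.2, so PS = ½ · [(24 - 7.4) + (24 - 13.2)] · 29 = 397.3.
Change in producer surplus = 397.3 - 280.9 = 116.4.

116.4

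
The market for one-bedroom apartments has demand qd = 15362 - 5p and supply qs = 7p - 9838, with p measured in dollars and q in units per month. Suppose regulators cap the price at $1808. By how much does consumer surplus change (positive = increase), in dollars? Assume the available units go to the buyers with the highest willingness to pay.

In a free market, 15362 - 5p = 7p - 9838 gives the equilibrium p* = 2100, q* = 4862.
The ceiling of 1808 is below the equilibrium price 2100, so it binds.
At p = 1808: qd = 15362 - 5·1808 = 6322 and qs = 7·1808 - 9838 = 2818.
Consumer surplus without the control is ½ · (3072.4 - 2100) · 4862 = 2363904.4.
With the ceiling, 2818 units are sold at 1808 (assume they go to the highest-value buyers). The demand price at q = 2818 is 2508.8, so CS = ½ · [(3072.4 - 1808) + (2508.8 - 1808)] · 2818 = 2768966.8.
Change in consumer surplus = 2768966.8 - 2363904.4 = 405062.4.

405062.4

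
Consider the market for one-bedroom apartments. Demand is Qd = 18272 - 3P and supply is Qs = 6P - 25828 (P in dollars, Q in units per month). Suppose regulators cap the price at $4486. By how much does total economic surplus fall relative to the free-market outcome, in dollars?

1542564

In a free market, 18272 - 3P = 6P - 25828 gives the equilibrium P* = 4900, Q* = 3572.
Since 4486 < 4900, the ceiling is binding.
At P = 4486: Qd = 18272 - 3·4486 = 4814 and Qs = 6·4486 - 25828 = 1088.
Quantity traded falls to 1088. At Q = 1088 the demand price is (18272 - 1088)/3 = 5728 and the supply price is (25828 + 1088)/6 = 4486.
Deadweight loss = ½ · (5728 - 4486) · (3572 - 1088) = ½ · 1242 · 2484 = 1542564.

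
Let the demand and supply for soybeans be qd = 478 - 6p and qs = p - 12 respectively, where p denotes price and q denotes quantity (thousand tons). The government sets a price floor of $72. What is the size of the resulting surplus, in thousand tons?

14

Setting quantity demanded equal to quantity supplied, 478 - 6p = p - 12, gives p* = 70 and q* = 58.
The floor of 72 is above the equilibrium price 70, so it binds.
At p = 72: qd = 478 - 6·72 = 46 and qs = 72 - 12 = 60.
Surplus = qs - qd = 60 - 46 = 14.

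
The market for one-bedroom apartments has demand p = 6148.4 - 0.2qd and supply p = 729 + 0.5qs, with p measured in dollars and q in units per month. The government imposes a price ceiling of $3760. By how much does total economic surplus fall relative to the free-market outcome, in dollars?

Rearranging demand gives qd = 30742 - 5p; rearranging supply gives qs = 2p - 1458. Without the control the market clears where 30742 - 5p = 2p - 1458, i.e. p* = 4600 and q* = 7742.
Because the ceiling (3760) lies below the market-clearing price, it is binding.
At p = 3760: qd = 30742 - 5·3760 = 11942 and qs = 2·3760 - 1458 = 6062.
Quantity traded falls to 6062. At q = 6062 the demand price is (30742 - 6062)/5 = 4936 and the supply price is (1458 + 6062)/2 = 3760.
Deadweight loss = ½ · (4936 - 3760) · (7742 - 6062) = ½ · 1176 · 1680 = 987840.

987840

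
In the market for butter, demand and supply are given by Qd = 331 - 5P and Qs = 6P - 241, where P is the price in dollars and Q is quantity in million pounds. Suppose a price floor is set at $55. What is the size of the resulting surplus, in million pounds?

Equilibrium: 331 - 5P = 6P - 241, so 572 = 11P and P* = 52, Q* = 71.
The floor of 55 is above the equilibrium price 52, so it binds.
At P = 55: Qd = 331 - 5·55 = 56 and Qs = 6·55 - 241 = 89.
Surplus = Qs - Qd = 89 - 56 = 33.

33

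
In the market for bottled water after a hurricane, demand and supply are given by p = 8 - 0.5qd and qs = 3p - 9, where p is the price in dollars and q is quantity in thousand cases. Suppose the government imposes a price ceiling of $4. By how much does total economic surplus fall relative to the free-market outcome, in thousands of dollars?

Rearranging demand gives qd = 16 - 2p. Without the control the market clears where 16 - 2p = 3p - 9, i.e. p* = 5 and q* = 6.
The ceiling of 4 is below the equilibrium price 5, so it binds.
At p = 4: qd = 16 - 2·4 = 8 and qs = 3·4 - 9 = 3.
Quantity traded falls to 3. At q = 3 the demand price is (16 - 3)/2 = 6.5 and the supply price is (9 + 3)/3 = 4.
Deadweight loss = ½ · (6.5 - 4) · (6 - 3) = ½ · 2.5 · 3 = 3.75.

3.75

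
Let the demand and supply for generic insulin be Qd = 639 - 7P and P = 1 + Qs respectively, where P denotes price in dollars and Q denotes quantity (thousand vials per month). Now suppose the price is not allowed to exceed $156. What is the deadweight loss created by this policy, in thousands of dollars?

Rearranging supply gives Qs = P - 1. In a free market, 639 - 7P = P - 1 gives the equilibrium P* = 80, Q* = 79.
Since 156 is above P* = 80, the ceiling does not bind and the free-market outcome prevails.
Since the control does not bind, no trades are prevented and deadweight loss is zero.

0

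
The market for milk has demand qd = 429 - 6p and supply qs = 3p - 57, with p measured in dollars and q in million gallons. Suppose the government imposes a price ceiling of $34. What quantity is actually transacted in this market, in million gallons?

45

In a free market, 429 - 6p = 3p - 57 gives the equilibrium p* = 54, q* = 105.
Since 34 < 54, the ceiling is binding.
At p = 34: qd = 429 - 6·34 = 225 and qs = 3·34 - 57 = 45.
The quantity actually transacted is the short side, supply: 45.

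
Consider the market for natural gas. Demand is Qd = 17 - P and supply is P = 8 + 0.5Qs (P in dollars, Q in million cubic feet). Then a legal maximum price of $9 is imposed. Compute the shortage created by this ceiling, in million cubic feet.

Rearranging supply gives Qs = 2P - 16. Setting quantity demanded equal to quantity supplied, 17 - P = 2P - 16, gives P* = 11 and Q* = 6.
Since 9 < 11, the ceiling is binding.
At P = 9: Qd = 17 - 9 = 8 and Qs = 2·9 - 16 = 2.
Shortage = Qd - Qs = 8 - 2 = 6.

6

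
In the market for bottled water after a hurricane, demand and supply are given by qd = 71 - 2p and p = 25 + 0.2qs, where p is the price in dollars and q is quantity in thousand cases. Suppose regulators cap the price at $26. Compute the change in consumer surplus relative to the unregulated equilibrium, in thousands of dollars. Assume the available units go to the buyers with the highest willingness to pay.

Rearranging supply gives qs = 5p - 125. In a free market, 71 - 2p = 5p - 125 gives the equilibrium p* = 28, q* = 15.
The ceiling of 26 is below the equilibrium price 28, so it binds.
At p = 26: qd = 71 - 2·26 = 19 and qs = 5·26 - 125 = 5.
Consumer surplus without the control is ½ · (35.5 - 28) · 15 = 56.25.
With the ceiling, 5 units are sold at 26 (assume they go to the highest-value buyers). The demand price at q = 5 is 33, so CS = ½ · [(35.5 - 26) + (33 - 26)] · 5 = 41.25.
Change in consumer surplus = 41.25 - 56.25 = -15.

-15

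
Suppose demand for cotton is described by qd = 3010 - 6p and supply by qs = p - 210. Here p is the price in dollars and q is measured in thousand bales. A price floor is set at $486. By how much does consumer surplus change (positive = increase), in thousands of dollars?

-4472

Setting quantity demanded equal to quantity supplied, 3010 - 6p = p - 210, gives p* = 460 and q* = 250.
Because the floor (486) lies above the market-clearing price, it is binding.
At p = 486: qd = 3010 - 6·486 = 94 and qs = 486 - 210 = 276.
Consumer surplus without the control is ½ · (1505/3 - 460) · 250 = 15625/3.
With the floor, consumers buy 94 units at 486, so CS = ½ · (1505/3 - 486) · 94 = 2209/3.
Change in consumer surplus = 2209/3 - 15625/3 = -4472.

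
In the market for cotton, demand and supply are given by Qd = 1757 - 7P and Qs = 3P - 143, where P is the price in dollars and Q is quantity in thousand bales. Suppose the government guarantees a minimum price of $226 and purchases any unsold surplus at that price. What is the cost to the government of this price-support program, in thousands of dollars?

81360

Equilibrium: 1757 - 7P = 3P - 143, so 1900 = 10P and P* = 190, Q* = 427.
Since 226 > 190, the floor is binding.
At P = 226: Qd = 1757 - 7·226 = 175 and Qs = 3·226 - 143 = 535.
Surplus = Qs - Qd = 360.
Government expenditure = surplus × support price = 360 × 226 = 81360.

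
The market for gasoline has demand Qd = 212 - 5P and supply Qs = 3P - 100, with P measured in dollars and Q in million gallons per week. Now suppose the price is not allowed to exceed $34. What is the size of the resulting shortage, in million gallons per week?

40

In a free market, 212 - 5P = 3P - 100 gives the equilibrium P* = 39, Q* = 17.
The ceiling of 34 is below the equilibrium price 39, so it binds.
At P = 34: Qd = 212 - 5·34 = 42 and Qs = 3·34 - 100 = 2.
Shortage = Qd - Qs = 42 - 2 = 40.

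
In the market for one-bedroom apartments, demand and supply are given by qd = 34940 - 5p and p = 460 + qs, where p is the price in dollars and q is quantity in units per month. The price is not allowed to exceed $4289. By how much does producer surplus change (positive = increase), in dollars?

-7466179.5

Rearranging supply gives qs = p - 460. Equilibrium: 34940 - 5p = p - 460, so 35400 = 6p and p* = 5900, q* = 5440.
The ceiling of 4289 is below the equilibrium price 5900, so it binds.
At p = 4289: qd = 34940 - 5·4289 = 13495 and qs = 4289 - 460 = 3829.
Producer surplus without the control is ½ · (5900 - 460) · 5440 = 14796800.
With the ceiling, producers sell 3829 units at 4289, so PS = ½ · (4289 - 460) · 3829 = 7330620.5.
Change in producer surplus = 7330620.5 - 14796800 = -7466179.5.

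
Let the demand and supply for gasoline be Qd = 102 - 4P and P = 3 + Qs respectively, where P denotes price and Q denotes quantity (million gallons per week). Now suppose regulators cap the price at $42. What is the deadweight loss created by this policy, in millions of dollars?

Rearranging supply gives Qs = P - 3. Without the control the market clears where 102 - 4P = P - 3, i.e. P* = 21 and Q* = 18.
Since 42 is above P* = 21, the ceiling does not bind and the free-market outcome prevails.
Since the control does not bind, no trades are prevented and deadweight loss is zero.

0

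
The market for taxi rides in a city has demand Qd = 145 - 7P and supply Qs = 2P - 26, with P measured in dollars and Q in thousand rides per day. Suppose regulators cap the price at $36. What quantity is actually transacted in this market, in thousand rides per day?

12

Equilibrium: 145 - 7P = 2P - 26, so 171 = 9P and P* = 19, Q* = 12.
The ceiling of 36 is above the equilibrium price 19, so it is not binding; the market clears at P* = 19, Q* = 12.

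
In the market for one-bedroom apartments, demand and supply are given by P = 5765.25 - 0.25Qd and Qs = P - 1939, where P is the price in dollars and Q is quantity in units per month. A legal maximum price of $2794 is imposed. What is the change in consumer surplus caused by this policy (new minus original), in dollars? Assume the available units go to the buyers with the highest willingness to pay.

1277825.5

Rearranging demand gives Qd = 23061 - 4P. Equilibrium: 23061 - 4P = P - 1939, so 25000 = 5P and P* = 5000, Q* = 3061.
Since 2794 < 5000, the ceiling is binding.
At P = 2794: Qd = 23061 - 4·2794 = 11885 and Qs = 2794 - 1939 = 855.
Consumer surplus without the control is ½ · (5765.25 - 5000) · 3061 = 1171215.125.
With the ceiling, 855 units are sold at 2794 (assume they go to the highest-value buyers). The demand price at Q = 855 is 5551.5, so CS = ½ · [(5765.25 - 2794) + (5551.5 - 2794)] · 855 = 2449040.625.
Change in consumer surplus = 2449040.625 - 1171215.125 = 1277825.5.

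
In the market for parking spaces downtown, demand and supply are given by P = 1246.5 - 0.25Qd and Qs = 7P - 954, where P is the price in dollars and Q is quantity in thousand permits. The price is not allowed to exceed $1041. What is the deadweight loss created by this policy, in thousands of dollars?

Rearranging demand gives Qd = 4986 - 4P. Setting quantity demanded equal to quantity supplied, 4986 - 4P = 7P - 954, gives P* = 540 and Q* = 2826.
The ceiling of 1041 is above the equilibrium price 540, so it is not binding; the market clears at P* = 540, Q* = 2826.
Since the control does not bind, no trades are prevented and deadweight loss is zero.

0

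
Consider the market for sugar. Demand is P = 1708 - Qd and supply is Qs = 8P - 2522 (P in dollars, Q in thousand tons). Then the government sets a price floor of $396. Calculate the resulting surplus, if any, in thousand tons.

0

Rearranging demand gives Qd = 1708 - P. In a free market, 1708 - P = 8P - 2522 gives the equilibrium P* = 470, Q* = 1238.
The floor of 396 is below the equilibrium price 470, so it is not binding; the market clears at P* = 470, Q* = 1238.
Since the control does not bind, there is no surplus.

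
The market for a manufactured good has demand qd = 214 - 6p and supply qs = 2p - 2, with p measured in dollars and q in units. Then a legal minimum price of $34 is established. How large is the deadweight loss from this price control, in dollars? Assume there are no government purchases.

588

Without the control the market clears where 214 - 6p = 2p - 2, i.e. p* = 27 and q* = 52.
Because the floor (34) lies above the market-clearing price, it is binding.
At p = 34: qd = 214 - 6·34 = 10 and qs = 2·34 - 2 = 66.
Quantity traded falls to 10. At q = 10 the demand price is (214 - 10)/6 = 34 and the supply price is (2 + 10)/2 = 6.
Deadweight loss = ½ · (34 - 6) · (52 - 10) = ½ · 28 · 42 = 588.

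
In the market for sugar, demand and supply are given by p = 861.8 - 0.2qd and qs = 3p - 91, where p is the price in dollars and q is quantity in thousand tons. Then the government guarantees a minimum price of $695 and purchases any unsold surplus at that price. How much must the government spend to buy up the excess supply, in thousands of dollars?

Rearranging demand gives qd = 4309 - 5p. Setting quantity demanded equal to quantity supplied, 4309 - 5p = 3p - 91, gives p* = 550 and q* = 1559.
The floor of 695 is above the equilibrium price 550, so it binds.
At p = 695: qd = 4309 - 5·695 = 834 and qs = 3·695 - 91 = 1994.
Surplus = qs - qd = 1160.
Government expenditure = surplus × support price = 1160 × 695 = 806200.

806200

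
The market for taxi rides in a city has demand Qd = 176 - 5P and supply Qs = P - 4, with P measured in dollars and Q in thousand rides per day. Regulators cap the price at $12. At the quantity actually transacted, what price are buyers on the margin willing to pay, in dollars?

33.6

Equilibrium: 176 - 5P = P - 4, so 180 = 6P and P* = 30, Q* = 26.
Because the ceiling (12) lies below the market-clearing price, it is binding.
At P = 12: Qd = 176 - 5·12 = 116 and Qs = 12 - 4 = 8.
Only 8 units reach the market. On the demand curve, the marginal buyer's willingness to pay at Q = 8 is (176 - 8)/5 = 33.6.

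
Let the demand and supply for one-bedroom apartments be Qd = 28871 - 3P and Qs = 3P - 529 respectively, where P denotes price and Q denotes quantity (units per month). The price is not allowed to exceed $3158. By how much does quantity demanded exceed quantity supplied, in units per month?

Without the control the market clears where 28871 - 3P = 3P - 529, i.e. P* = 4900 and Q* = 14171.
The ceiling of 3158 is below the equilibrium price 4900, so it binds.
At P = 3158: Qd = 28871 - 3·3158 = 19397 and Qs = 3·3158 - 529 = 8945.
Shortage = Qd - Qs = 19397 - 8945 = 10452.

10452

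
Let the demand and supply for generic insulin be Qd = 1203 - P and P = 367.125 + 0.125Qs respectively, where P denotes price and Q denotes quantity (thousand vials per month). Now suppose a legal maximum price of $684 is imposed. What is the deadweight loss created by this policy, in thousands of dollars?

Rearranging supply gives Qs = 8P - 2937. Setting quantity demanded equal to quantity supplied, 1203 - P = 8P - 2937, gives P* = 460 and Q* = 743.
The ceiling of 684 is above the equilibrium price 460, so it is not binding; the market clears at P* = 460, Q* = 743.
Since the control does not bind, no trades are prevented and deadweight loss is zero.

0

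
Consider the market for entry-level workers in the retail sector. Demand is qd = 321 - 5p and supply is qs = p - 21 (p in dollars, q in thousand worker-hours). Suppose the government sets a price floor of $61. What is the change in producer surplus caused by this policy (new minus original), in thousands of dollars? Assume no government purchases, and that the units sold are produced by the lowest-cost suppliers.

-136

In a free market, 321 - 5p = p - 21 gives the equilibrium p* = 57, q* = 36.
Since 61 > 57, the floor is binding.
At p = 61: qd = 321 - 5·61 = 16 and qs = 61 - 21 = 40.
Producer surplus without the control is ½ · (57 - 21) · 36 = 648.
With the floor, 16 units are sold at 61. The supply price at q = 16 is 37, so PS = ½ · [(61 - 21) + (61 - 37)] · 16 = 512.
Change in producer surplus = 512 - 648 = -136.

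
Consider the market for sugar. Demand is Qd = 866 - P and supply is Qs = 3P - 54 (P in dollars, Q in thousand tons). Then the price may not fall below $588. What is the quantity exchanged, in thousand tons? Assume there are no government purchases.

Setting quantity demanded equal to quantity supplied, 866 - P = 3P - 54, gives P* = 230 and Q* = 636.
The floor of 588 is above the equilibrium price 230, so it binds.
At P = 588: Qd = 866 - 588 = 278 and Qs = 3·588 - 54 = 1710.
The quantity actually transacted is the short side, demand: 278.

278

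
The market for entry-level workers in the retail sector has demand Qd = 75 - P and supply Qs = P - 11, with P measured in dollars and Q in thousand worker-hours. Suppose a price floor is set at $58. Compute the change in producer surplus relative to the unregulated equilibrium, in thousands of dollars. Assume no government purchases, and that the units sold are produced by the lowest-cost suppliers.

Without the control the market clears where 75 - P = P - 11, i.e. P* = 43 and Q* = 32.
The floor of 58 is above the equilibrium price 43, so it binds.
At P = 58: Qd = 75 - 58 = 17 and Qs = 58 - 11 = 47.
Producer surplus without the control is ½ · (43 - 11) · 32 = 512.
With the floor, 17 units are sold at 58. The supply price at Q = 17 is 28, so PS = ½ · [(58 - 11) + (58 - 28)] · 17 = 654.5.
Change in producer surplus = 654.5 - 512 = 142.5.

142.5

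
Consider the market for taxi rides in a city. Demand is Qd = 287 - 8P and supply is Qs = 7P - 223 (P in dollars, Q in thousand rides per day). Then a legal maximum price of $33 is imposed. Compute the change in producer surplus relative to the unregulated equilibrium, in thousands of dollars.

-11.5

Without the control the market clears where 287 - 8P = 7P - 223, i.e. P* = 34 and Q* = 15.
Since 33 < 34, the ceiling is binding.
At P = 33: Qd = 287 - 8·33 = 23 and Qs = 7·33 - 223 = 8.
Producer surplus without the control is ½ · (34 - 223/7) · 15 = 225/14.
With the ceiling, producers sell 8 units at 33, so PS = ½ · (33 - 223/7) · 8 = 32/7.
Change in producer surplus = 32/7 - 225/14 = -11.5.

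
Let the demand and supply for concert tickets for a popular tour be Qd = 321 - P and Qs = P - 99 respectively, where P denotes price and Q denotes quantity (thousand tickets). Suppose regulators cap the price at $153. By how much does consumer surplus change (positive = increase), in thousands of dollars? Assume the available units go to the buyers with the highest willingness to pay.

Without the control the market clears where 321 - P = P - 99, i.e. P* = 210 and Q* = 111.
The ceiling of 153 is below the equilibrium price 210, so it binds.
At P = 153: Qd = 321 - 153 = 168 and Qs = 153 - 99 = 54.
Consumer surplus without the control is ½ · (321 - 210) · 111 = 6160.5.
With the ceiling, 54 units are sold at 153 (assume they go to the highest-value buyers). The demand price at Q = 54 is 267, so CS = ½ · [(321 - 153) + (267 - 153)] · 54 = 7614.
Change in consumer surplus = 7614 - 6160.5 = 1453.5.

1453.5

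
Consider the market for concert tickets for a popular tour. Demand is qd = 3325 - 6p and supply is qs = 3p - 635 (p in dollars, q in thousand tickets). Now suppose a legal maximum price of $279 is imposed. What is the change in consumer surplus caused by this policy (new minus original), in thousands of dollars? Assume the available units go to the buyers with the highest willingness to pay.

Equilibrium: 3325 - 6p = 3p - 635, so 3960 = 9p and p* = 440, q* = 685.
Because the ceiling (279) lies below the market-clearing price, it is binding.
At p = 279: qd = 3325 - 6·279 = 1651 and qs = 3·279 - 635 = 202.
Consumer surplus without the control is ½ · (3325/6 - 440) · 685 = 469225/12.
With the ceiling, 202 units are sold at 279 (assume they go to the highest-value buyers). The demand price at q = 202 is 520.5, so CS = ½ · [(3325/6 - 279) + (520.5 - 279)] · 202 = 156550/3.
Change in consumer surplus = 156550/3 - 469225/12 = 13081.25.

13081.25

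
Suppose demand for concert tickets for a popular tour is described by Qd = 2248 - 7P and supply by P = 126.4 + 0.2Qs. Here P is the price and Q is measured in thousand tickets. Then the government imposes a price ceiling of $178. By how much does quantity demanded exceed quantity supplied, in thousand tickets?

744

Rearranging supply gives Qs = 5P - 632. In a free market, 2248 - 7P = 5P - 632 gives the equilibrium P* = 240, Q* = 568.
Because the ceiling (178) lies below the market-clearing price, it is binding.
At P = 178: Qd = 2248 - 7·178 = 1002 and Qs = 5·178 - 632 = 258.
Shortage = Qd - Qs = 1002 - 258 = 744.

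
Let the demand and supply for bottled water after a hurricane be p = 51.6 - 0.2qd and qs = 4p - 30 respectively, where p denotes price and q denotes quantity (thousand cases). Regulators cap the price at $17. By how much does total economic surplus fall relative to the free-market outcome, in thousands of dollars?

810

Rearranging demand gives qd = 258 - 5p. Equilibrium: 258 - 5p = 4p - 30, so 288 = 9p and p* = 32, q* = 98.
Since 17 < 32, the ceiling is binding.
At p = 17: qd = 258 - 5·17 = 173 and qs = 4·17 - 30 = 38.
Quantity traded falls to 38. At q = 38 the demand price is (258 - 38)/5 = 44 and the supply price is (30 + 38)/4 = 17.
Deadweight loss = ½ · (44 - 17) · (98 - 38) = ½ · 27 · 60 = 810.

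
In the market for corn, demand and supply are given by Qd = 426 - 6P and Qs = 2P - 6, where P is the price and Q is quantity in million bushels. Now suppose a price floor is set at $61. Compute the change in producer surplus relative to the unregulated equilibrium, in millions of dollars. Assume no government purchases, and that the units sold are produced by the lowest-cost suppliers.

-21

Setting quantity demanded equal to quantity supplied, 426 - 6P = 2P - 6, gives P* = 54 and Q* = 102.
Since 61 > 54, the floor is binding.
At P = 61: Qd = 426 - 6·61 = 60 and Qs = 2·61 - 6 = 116.
Producer surplus without the control is ½ · (54 - 3) · 102 = 2601.
With the floor, 60 units are sold at 61. The supply price at Q = 60 is 33, so PS = ½ · [(61 - 3) + (61 - 33)] · 60 = 2580.
Change in producer surplus = 2580 - 2601 = -21.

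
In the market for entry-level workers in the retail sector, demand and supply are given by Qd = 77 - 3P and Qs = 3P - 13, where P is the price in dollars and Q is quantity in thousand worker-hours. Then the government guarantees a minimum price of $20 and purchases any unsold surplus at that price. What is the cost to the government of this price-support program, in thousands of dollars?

600

Equilibrium: 77 - 3P = 3P - 13, so 90 = 6P and P* = 15, Q* = 32.
The floor of 20 is above the equilibrium price 15, so it binds.
At P = 20: Qd = 77 - 3·20 = 17 and Qs = 3·20 - 13 = 47.
Surplus = Qs - Qd = 30.
Government expenditure = surplus × support price = 30 × 20 = 600.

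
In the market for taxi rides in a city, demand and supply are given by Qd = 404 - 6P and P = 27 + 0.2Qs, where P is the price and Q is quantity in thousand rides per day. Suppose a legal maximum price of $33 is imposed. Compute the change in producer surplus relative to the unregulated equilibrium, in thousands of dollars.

-1120

Rearranging supply gives Qs = 5P - 135. In a free market, 404 - 6P = 5P - 135 gives the equilibrium P* = 49, Q* = 110.
Since 33 < 49, the ceiling is binding.
At P = 33: Qd = 404 - 6·33 = 206 and Qs = 5·33 - 135 = 30.
Producer surplus without the control is ½ · (49 - 27) · 110 = 1210.
With the ceiling, producers sell 30 units at 33, so PS = ½ · (33 - 27) · 30 = 90.
Change in producer surplus = 90 - 1210 = -1120.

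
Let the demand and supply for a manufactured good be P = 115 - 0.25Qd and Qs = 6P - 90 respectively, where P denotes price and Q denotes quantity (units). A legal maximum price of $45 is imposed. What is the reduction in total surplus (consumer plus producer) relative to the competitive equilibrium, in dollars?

Rearranging demand gives Qd = 460 - 4P. In a free market, 460 - 4P = 6P - 90 gives the equilibrium P* = 55, Q* = 240.
The ceiling of 45 is below the equilibrium price 55, so it binds.
At P = 45: Qd = 460 - 4·45 = 280 and Qs = 6·45 - 90 = 180.
Quantity traded falls to 180. At Q = 180 the demand price is (460 - 180)/4 = 70 and the supply price is (90 + 180)/6 = 45.
Deadweight loss = ½ · (70 - 45) · (240 - 180) = ½ · 25 · 60 = 750.

750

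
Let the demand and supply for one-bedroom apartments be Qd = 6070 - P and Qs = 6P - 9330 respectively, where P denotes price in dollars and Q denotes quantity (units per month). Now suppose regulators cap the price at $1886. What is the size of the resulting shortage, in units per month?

Setting quantity demanded equal to quantity supplied, 6070 - P = 6P - 9330, gives P* = 2200 and Q* = 3870.
Since 1886 < 2200, the ceiling is binding.
At P = 1886: Qd = 6070 - 1886 = 4184 and Qs = 6·1886 - 9330 = 1986.
Shortage = Qd - Qs = 4184 - 1986 = 2198.

2198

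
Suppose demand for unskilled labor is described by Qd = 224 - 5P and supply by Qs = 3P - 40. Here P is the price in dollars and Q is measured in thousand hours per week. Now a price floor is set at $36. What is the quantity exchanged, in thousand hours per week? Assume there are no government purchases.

Setting quantity demanded equal to quantity supplied, 224 - 5P = 3P - 40, gives P* = 33 and Q* = 59.
The floor of 36 is above the equilibrium price 33, so it binds.
At P = 36: Qd = 224 - 5·36 = 44 and Qs = 3·36 - 40 = 68.
The quantity actually transacted is the short side, demand: 44.

44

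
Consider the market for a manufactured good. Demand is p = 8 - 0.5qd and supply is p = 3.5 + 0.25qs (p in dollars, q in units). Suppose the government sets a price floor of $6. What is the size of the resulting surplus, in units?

6

Rearranging demand gives qd = 16 - 2p; rearranging supply gives qs = 4p - 14. Setting quantity demanded equal to quantity supplied, 16 - 2p = 4p - 14, gives p* = 5 and q* = 6.
The floor of 6 is above the equilibrium price 5, so it binds.
At p = 6: qd = 16 - 2·6 = 4 and qs = 4·6 - 14 = 10.
Surplus = qs - qd = 10 - 4 = 6.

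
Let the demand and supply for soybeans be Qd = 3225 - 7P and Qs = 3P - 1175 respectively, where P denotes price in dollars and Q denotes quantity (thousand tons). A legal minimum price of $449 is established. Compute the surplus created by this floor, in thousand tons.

Equilibrium: 3225 - 7P = 3P - 1175, so 4400 = 10P and P* = 440, Q* = 145.
Because the floor (449) lies above the market-clearing price, it is binding.
At P = 449: Qd = 3225 - 7·449 = 82 and Qs = 3·449 - 1175 = 172.
Surplus = Qs - Qd = 172 - 82 = 90.

90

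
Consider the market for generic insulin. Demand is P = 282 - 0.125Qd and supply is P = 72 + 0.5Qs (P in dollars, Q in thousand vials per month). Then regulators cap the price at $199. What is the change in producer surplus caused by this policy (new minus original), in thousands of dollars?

-12095

Rearranging demand gives Qd = 2256 - 8P; rearranging supply gives Qs = 2P - 144. Without the control the market clears where 2256 - 8P = 2P - 144, i.e. P* = 240 and Q* = 336.
Because the ceiling (199) lies below the market-clearing price, it is binding.
At P = 199: Qd = 2256 - 8·199 = 664 and Qs = 2·199 - 144 = 254.
Producer surplus without the control is ½ · (240 - 72) · 336 = 28224.
With the ceiling, producers sell 254 units at 199, so PS = ½ · (199 - 72) · 254 = 16129.
Change in producer surplus = 16129 - 28224 = -12095.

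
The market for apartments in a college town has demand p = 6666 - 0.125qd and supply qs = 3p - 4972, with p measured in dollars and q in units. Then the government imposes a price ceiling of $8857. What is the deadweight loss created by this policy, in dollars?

Rearranging demand gives qd = 53328 - 8p. In a free market, 53328 - 8p = 3p - 4972 gives the equilibrium p* = 5300, q* = 10928.
Since 8857 is above p* = 5300, the ceiling does not bind and the free-market outcome prevails.
Since the control does not bind, no trades are prevented and deadweight loss is zero.

0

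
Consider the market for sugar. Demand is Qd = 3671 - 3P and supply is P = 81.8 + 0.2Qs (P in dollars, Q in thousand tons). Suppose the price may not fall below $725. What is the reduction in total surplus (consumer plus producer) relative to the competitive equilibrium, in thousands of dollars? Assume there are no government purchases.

Rearranging supply gives Qs = 5P - 409. Equilibrium: 3671 - 3P = 5P - 409, so 4080 = 8P and P* = 510, Q* = 2141.
The floor of 725 is above the equilibrium price 510, so it binds.
At P = 725: Qd = 3671 - 3·725 = 1496 and Qs = 5·725 - 409 = 3216.
Quantity traded falls to 1496. At Q = 1496 the demand price is (3671 - 1496)/3 = 725 and the supply price is (409 + 1496)/5 = 381.
Deadweight loss = ½ · (725 - 381) · (2141 - 1496) = ½ · 344 · 645 = 110940.

110940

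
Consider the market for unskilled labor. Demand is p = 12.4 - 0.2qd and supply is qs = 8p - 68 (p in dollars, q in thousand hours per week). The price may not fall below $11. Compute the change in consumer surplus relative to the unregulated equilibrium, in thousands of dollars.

-9.5

Rearranging demand gives qd = 62 - 5p. Equilibrium: 62 - 5p = 8p - 68, so 130 = 13p and p* = 10, q* = 12.
Since 11 > 10, the floor is binding.
At p = 11: qd = 62 - 5·11 = 7 and qs = 8·11 - 68 = 20.
Consumer surplus without the control is ½ · (12.4 - 10) · 12 = 14.4.
With the floor, consumers buy 7 units at 11, so CS = ½ · (12.4 - 11) · 7 = 4.9.
Change in consumer surplus = 4.9 - 14.4 = -9.5.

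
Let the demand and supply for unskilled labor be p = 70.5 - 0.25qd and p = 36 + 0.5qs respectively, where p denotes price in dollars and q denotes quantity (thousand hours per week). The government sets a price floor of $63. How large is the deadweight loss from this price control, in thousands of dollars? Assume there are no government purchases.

Rearranging demand gives qd = 282 - 4p; rearranging supply gives qs = 2p - 72. Equilibrium: 282 - 4p = 2p - 72, so 354 = 6p and p* = 59, q* = 46.
Because the floor (63) lies above the market-clearing price, it is binding.
At p = 63: qd = 282 - 4·63 = 30 and qs = 2·63 - 72 = 54.
Quantity traded falls to 30. At q = 30 the demand price is (282 - 30)/4 = 63 and the supply price is (72 + 30)/2 = 51.
Deadweight loss = ½ · (63 - 51) · (46 - 30) = ½ · 12 · 16 = 96.

96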